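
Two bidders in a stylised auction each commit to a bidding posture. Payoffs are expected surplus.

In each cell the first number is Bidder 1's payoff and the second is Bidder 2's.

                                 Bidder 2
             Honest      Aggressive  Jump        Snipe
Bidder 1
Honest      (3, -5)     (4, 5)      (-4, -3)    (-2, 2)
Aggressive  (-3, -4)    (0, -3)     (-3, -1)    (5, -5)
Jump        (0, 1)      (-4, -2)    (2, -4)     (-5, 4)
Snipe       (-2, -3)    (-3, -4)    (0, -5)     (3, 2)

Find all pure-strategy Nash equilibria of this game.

Pure NE: (Honest, Aggressive)

(Honest, Honest): Bidder 2 can switch to Aggressive (-5 → 5). Not NE.
(Honest, Aggressive): Bidder 1 gets 4, best alternative 0; Bidder 2 gets 5, best alternative 2. No profitable deviation — NE.
(Honest, Jump): Bidder 1 can switch to Aggressive (-4 → -3). Not NE.
(Honest, Snipe): Bidder 1 can switch to Aggressive (-2 → 5). Not NE.
(Aggressive, Honest): Bidder 1 can switch to Honest (-3 → 3). Not NE.
(Aggressive, Aggressive): Bidder 1 can switch to Honest (0 → 4). Not NE.
(Aggressive, Jump): Bidder 1 can switch to Jump (-3 → 2). Not NE.
(Aggressive, Snipe): Bidder 2 can switch to Honest (-5 → -4). Not NE.
(Jump, Honest): Bidder 1 can switch to Honest (0 → 3). Not NE.
(The remaining 7 profiles each have a profitable deviation by the same check.)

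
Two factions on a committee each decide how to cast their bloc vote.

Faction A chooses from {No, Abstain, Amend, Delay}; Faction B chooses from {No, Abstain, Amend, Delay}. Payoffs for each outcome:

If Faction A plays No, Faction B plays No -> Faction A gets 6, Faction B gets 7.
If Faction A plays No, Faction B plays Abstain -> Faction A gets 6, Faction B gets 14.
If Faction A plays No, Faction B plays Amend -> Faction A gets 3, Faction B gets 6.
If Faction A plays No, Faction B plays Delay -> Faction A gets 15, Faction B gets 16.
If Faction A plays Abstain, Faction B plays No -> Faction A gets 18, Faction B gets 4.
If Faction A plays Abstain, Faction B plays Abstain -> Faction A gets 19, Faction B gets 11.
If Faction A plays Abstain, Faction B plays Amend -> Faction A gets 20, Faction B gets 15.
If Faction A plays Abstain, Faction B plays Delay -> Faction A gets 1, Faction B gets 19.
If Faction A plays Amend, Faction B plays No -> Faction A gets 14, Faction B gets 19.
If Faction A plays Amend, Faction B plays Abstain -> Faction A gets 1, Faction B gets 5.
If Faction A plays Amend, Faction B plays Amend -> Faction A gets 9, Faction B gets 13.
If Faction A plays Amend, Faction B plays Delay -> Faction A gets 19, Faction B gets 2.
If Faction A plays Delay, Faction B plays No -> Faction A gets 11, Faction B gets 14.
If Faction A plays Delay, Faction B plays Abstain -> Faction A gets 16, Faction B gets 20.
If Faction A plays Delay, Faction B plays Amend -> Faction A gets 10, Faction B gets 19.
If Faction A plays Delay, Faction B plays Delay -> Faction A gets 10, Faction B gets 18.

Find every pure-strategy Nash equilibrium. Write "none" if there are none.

none

Faction A against No: payoffs 6, 18, 14, 11 → best response Abstain.
Faction A against Abstain: payoffs 6, 19, 1, 16 → best response Abstain.
Faction A against Amend: payoffs 3, 20, 9, 10 → best response Abstain.
Faction A against Delay: payoffs 15, 1, 19, 10 → best response Amend.
Faction B against No: payoffs 7, 14, 6, 16 → best response Delay.
Faction B against Abstain: payoffs 4, 11, 15, 19 → best response Delay.
Faction B against Amend: payoffs 19, 5, 13, 2 → best response No.
Faction B against Delay: payoffs 14, 20, 19, 18 → best response Abstain.
No profile is a mutual best response for all players.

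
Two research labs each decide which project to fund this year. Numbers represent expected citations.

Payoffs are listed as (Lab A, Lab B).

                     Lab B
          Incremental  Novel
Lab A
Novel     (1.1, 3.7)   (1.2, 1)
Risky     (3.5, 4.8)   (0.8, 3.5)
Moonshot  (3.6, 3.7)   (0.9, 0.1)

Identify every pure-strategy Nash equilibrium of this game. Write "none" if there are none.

Lab A against Incremental: payoffs 1.1, 3.5, 3.6 → best response Moonshot.
Lab A against Novel: payoffs 1.2, 0.8, 0.9 → best response Novel.
Lab B against Novel: payoffs 3.7, 1 → best response Incremental.
Lab B against Risky: payoffs 4.8, 3.5 → best response Incremental.
Lab B against Moonshot: payoffs 3.7, 0.1 → best response Incremental.
Mutual best responses: (Moonshot, Incremental).

The unique pure-strategy Nash equilibrium is (Moonshot, Incremental).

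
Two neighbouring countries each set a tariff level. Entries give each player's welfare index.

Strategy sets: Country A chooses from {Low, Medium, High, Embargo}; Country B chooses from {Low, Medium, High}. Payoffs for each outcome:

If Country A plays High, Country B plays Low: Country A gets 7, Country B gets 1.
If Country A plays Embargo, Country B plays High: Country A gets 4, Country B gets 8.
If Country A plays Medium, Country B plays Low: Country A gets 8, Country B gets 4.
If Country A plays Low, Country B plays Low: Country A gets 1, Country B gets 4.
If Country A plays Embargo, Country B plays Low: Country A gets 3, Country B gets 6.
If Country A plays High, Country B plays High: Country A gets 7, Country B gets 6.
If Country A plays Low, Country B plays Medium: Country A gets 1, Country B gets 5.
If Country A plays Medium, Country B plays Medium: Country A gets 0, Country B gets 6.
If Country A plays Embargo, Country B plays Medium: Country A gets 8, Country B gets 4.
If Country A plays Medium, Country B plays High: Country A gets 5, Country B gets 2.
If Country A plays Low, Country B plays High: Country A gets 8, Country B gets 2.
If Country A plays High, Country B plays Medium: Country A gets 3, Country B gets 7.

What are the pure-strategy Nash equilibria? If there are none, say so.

There is no pure-strategy Nash equilibrium.

Country A against Low: payoffs 1, 8, 7, 3 → best response Medium.
Country A against Medium: payoffs 1, 0, 3, 8 → best response Embargo.
Country A against High: payoffs 8, 5, 7, 4 → best response Low.
Country B against Low: payoffs 4, 5, 2 → best response Medium.
Country B against Medium: payoffs 4, 6, 2 → best response Medium.
Country B against High: payoffs 1, 7, 6 → best response Medium.
Country B against Embargo: payoffs 6, 4, 8 → best response High.
No profile is a mutual best response for all players.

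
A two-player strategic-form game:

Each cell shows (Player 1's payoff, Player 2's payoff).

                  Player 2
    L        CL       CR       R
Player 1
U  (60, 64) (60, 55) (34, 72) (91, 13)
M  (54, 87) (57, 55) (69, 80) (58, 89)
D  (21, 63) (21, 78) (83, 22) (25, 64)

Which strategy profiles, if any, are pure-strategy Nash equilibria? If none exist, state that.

(U, L): Player 2 can switch to CR (64 → 72). Not NE.
(U, CL): Player 2 can switch to L (55 → 64). Not NE.
(U, CR): Player 1 can switch to M (34 → 69). Not NE.
(U, R): Player 2 can switch to L (13 → 64). Not NE.
(M, L): Player 1 can switch to U (54 → 60). Not NE.
(M, CL): Player 1 can switch to U (57 → 60). Not NE.
(The remaining 6 profiles each have a profitable deviation by the same check.)

No pure-strategy Nash equilibrium.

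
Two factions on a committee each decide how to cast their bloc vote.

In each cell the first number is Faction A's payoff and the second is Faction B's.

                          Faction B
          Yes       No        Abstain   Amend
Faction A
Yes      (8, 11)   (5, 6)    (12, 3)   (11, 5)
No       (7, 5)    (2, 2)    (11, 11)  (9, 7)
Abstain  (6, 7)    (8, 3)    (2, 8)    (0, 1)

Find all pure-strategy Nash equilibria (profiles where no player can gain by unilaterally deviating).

Mark each player's best response to every combination of opponents' strategies; a profile where every player is best-responding is a pure Nash equilibrium.
Faction A against Yes: payoffs 8, 7, 6 → best response Yes.
Faction A against No: payoffs 5, 2, 8 → best response Abstain.
Faction A against Abstain: payoffs 12, 11, 2 → best response Yes.
Faction A against Amend: payoffs 11, 9, 0 → best response Yes.
Faction B against Yes: payoffs 11, 6, 3, 5 → best response Yes.
Faction B against No: payoffs 5, 2, 11, 7 → best response Abstain.
Faction B against Abstain: payoffs 7, 3, 8, 1 → best response Abstain.
Mutual best responses: (Yes, Yes).

(Yes, Yes)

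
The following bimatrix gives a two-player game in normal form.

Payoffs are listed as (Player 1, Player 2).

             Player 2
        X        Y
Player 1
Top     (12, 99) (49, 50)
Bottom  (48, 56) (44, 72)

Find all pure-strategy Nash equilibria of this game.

(Top, X): Player 1 can switch to Bottom (12 → 48). Not NE.
(Top, Y): Player 2 can switch to X (50 → 99). Not NE.
(Bottom, X): Player 2 can switch to Y (56 → 72). Not NE.
(Bottom, Y): Player 1 can switch to Top (44 → 49). Not NE.

There is no pure-strategy Nash equilibrium.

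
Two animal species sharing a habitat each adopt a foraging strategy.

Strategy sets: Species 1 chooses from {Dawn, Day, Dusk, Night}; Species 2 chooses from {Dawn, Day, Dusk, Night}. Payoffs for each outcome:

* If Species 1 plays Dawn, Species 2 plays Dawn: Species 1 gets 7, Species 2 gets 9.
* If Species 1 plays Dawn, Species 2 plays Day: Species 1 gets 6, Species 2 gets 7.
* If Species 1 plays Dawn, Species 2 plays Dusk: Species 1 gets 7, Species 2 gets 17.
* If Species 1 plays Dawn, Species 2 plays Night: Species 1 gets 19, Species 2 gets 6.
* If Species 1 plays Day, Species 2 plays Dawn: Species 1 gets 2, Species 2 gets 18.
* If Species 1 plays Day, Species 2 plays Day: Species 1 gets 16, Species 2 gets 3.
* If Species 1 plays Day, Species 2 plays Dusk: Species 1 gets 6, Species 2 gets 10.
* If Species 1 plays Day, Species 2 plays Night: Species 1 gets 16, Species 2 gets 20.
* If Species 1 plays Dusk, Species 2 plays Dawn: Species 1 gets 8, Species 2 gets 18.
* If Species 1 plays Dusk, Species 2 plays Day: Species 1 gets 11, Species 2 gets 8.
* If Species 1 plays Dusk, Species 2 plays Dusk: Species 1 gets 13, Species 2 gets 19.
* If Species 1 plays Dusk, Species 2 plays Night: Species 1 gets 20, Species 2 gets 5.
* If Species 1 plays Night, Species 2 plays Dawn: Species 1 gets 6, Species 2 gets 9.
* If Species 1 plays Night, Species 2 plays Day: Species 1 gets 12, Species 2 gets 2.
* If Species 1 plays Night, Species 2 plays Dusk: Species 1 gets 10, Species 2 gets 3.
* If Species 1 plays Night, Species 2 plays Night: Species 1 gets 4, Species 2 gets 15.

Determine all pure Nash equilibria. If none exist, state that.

(Dusk, Dusk)

For each strategy profile, look for a profitable unilateral deviation.
(Dawn, Dawn): Species 1 can switch to Dusk (7 → 8). Not NE.
(Dawn, Day): Species 1 can switch to Day (6 → 16). Not NE.
(Dawn, Dusk): Species 1 can switch to Dusk (7 → 13). Not NE.
(Dawn, Night): Species 1 can switch to Dusk (19 → 20). Not NE.
(Day, Dawn): Species 1 can switch to Dawn (2 → 7). Not NE.
(Day, Day): Species 2 can switch to Dawn (3 → 18). Not NE.
(Dusk, Dusk): Species 1 gets 13, best alternative 10; Species 2 gets 19, best alternative 18. No profitable deviation — NE.
(The remaining 9 profiles each have a profitable deviation by the same check.)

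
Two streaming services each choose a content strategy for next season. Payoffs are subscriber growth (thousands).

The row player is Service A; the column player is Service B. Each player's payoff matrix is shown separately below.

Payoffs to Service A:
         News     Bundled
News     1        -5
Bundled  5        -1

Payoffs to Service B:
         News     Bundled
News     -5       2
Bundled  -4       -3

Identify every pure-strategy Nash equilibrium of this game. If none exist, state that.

(Bundled, Bundled)

Service A against News: payoffs 1, 5 → best response Bundled.
Service A against Bundled: payoffs -5, -1 → best response Bundled.
Service B against News: payoffs -5, 2 → best response Bundled.
Service B against Bundled: payoffs -4, -3 → best response Bundled.
Mutual best responses: (Bundled, Bundled).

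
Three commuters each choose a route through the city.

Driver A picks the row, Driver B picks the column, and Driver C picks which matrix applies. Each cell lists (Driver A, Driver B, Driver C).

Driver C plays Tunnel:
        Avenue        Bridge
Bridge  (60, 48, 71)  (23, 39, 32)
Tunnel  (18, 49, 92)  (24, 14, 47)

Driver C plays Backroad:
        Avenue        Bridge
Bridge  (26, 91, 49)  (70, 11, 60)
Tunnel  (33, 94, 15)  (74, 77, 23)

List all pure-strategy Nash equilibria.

The unique pure-strategy Nash equilibrium is (Bridge, Avenue, Tunnel).

(Bridge, Avenue, Tunnel): Driver A gets 60, best alternative 18; Driver B gets 48, best alternative 39; Driver C gets 71, best alternative 49. No profitable deviation — NE.
(Bridge, Avenue, Backroad): Driver A can switch to Tunnel (26 → 33). Not NE.
(Bridge, Bridge, Tunnel): Driver A can switch to Tunnel (23 → 24). Not NE.
(Bridge, Bridge, Backroad): Driver A can switch to Tunnel (70 → 74). Not NE.
(Tunnel, Avenue, Tunnel): Driver A can switch to Bridge (18 → 60). Not NE.
(Tunnel, Avenue, Backroad): Driver C can switch to Tunnel (15 → 92). Not NE.
(Tunnel, Bridge, Tunnel): Driver B can switch to Avenue (14 → 49). Not NE.
(The remaining 1 profile has a profitable deviation by the same check.)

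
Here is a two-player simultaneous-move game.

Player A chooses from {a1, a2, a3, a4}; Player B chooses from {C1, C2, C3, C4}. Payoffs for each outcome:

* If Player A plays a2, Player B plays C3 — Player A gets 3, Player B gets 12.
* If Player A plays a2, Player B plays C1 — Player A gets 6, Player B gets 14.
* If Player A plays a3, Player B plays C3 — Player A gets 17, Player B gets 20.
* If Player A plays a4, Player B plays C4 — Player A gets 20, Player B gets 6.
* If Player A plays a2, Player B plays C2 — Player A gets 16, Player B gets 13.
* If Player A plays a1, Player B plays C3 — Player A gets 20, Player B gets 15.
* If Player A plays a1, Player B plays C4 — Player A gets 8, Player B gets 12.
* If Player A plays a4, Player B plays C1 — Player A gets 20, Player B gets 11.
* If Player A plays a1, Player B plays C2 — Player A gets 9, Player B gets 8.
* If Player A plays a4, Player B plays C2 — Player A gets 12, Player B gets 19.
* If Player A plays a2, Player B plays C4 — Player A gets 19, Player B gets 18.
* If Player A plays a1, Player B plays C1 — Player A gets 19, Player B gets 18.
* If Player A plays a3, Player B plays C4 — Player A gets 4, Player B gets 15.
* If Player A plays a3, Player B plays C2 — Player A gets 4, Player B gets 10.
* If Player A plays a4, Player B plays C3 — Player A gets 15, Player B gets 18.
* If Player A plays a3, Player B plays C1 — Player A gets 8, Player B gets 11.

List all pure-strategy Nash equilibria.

none

Player A against C1: payoffs 19, 6, 8, 20 → best response a4.
Player A against C2: payoffs 9, 16, 4, 12 → best response a2.
Player A against C3: payoffs 20, 3, 17, 15 → best response a1.
Player A against C4: payoffs 8, 19, 4, 20 → best response a4.
Player B against a1: payoffs 18, 8, 15, 12 → best response C1.
Player B against a2: payoffs 14, 13, 12, 18 → best response C4.
Player B against a3: payoffs 11, 10, 20, 15 → best response C3.
Player B against a4: payoffs 11, 19, 18, 6 → best response C2.
No profile is a mutual best response for all players.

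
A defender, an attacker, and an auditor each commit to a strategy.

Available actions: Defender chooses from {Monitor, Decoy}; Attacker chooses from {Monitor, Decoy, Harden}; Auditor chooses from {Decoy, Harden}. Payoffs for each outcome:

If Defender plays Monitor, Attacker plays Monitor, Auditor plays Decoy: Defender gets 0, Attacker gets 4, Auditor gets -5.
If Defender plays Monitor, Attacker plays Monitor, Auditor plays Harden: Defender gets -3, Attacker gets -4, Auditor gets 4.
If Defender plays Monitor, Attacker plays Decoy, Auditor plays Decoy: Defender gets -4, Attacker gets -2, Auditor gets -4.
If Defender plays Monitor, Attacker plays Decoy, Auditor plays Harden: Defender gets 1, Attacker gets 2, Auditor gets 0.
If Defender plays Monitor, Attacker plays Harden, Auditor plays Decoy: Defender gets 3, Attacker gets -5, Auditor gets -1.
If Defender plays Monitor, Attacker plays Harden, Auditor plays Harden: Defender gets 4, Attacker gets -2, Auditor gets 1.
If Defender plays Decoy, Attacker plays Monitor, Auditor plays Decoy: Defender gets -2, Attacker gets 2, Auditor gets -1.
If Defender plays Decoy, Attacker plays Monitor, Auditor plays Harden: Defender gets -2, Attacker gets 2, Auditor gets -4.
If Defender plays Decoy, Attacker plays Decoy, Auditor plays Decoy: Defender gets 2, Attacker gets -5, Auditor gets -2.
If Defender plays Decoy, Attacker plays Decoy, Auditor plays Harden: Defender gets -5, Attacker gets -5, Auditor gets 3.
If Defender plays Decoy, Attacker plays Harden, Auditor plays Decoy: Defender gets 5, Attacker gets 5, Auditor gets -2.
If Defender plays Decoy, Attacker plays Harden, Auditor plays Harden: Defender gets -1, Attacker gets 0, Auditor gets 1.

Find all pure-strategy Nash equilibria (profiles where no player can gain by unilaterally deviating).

(Monitor, Decoy, Harden)

(Monitor, Monitor, Decoy): Auditor can switch to Harden (-5 → 4). Not NE.
(Monitor, Monitor, Harden): Defender can switch to Decoy (-3 → -2). Not NE.
(Monitor, Decoy, Decoy): Defender can switch to Decoy (-4 → 2). Not NE.
(Monitor, Decoy, Harden): Defender gets 1, best alternative -5; Attacker gets 2, best alternative -2; Auditor gets 0, best alternative -4. No profitable deviation — NE.
(Monitor, Harden, Decoy): Defender can switch to Decoy (3 → 5). Not NE.
(Monitor, Harden, Harden): Attacker can switch to Decoy (-2 → 2). Not NE.
(Decoy, Monitor, Decoy): Defender can switch to Monitor (-2 → 0). Not NE.
(Decoy, Monitor, Harden): Auditor can switch to Decoy (-4 → -1). Not NE.
(Decoy, Decoy, Decoy): Attacker can switch to Monitor (-5 → 2). Not NE.
(Decoy, Decoy, Harden): Defender can switch to Monitor (-5 → 1). Not NE.
(Decoy, Harden, Decoy): Auditor can switch to Harden (-2 → 1). Not NE.
(The remaining 1 profile has a profitable deviation by the same check.)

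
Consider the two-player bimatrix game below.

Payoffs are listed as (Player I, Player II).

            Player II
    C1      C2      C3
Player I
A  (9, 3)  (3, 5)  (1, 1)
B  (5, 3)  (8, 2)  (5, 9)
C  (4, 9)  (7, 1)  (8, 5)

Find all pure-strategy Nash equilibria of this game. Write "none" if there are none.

Player I against C1: payoffs 9, 5, 4 → best response A.
Player I against C2: payoffs 3, 8, 7 → best response B.
Player I against C3: payoffs 1, 5, 8 → best response C.
Player II against A: payoffs 3, 5, 1 → best response C2.
Player II against B: payoffs 3, 2, 9 → best response C3.
Player II against C: payoffs 9, 1, 5 → best response C1.
No profile is a mutual best response for all players.

none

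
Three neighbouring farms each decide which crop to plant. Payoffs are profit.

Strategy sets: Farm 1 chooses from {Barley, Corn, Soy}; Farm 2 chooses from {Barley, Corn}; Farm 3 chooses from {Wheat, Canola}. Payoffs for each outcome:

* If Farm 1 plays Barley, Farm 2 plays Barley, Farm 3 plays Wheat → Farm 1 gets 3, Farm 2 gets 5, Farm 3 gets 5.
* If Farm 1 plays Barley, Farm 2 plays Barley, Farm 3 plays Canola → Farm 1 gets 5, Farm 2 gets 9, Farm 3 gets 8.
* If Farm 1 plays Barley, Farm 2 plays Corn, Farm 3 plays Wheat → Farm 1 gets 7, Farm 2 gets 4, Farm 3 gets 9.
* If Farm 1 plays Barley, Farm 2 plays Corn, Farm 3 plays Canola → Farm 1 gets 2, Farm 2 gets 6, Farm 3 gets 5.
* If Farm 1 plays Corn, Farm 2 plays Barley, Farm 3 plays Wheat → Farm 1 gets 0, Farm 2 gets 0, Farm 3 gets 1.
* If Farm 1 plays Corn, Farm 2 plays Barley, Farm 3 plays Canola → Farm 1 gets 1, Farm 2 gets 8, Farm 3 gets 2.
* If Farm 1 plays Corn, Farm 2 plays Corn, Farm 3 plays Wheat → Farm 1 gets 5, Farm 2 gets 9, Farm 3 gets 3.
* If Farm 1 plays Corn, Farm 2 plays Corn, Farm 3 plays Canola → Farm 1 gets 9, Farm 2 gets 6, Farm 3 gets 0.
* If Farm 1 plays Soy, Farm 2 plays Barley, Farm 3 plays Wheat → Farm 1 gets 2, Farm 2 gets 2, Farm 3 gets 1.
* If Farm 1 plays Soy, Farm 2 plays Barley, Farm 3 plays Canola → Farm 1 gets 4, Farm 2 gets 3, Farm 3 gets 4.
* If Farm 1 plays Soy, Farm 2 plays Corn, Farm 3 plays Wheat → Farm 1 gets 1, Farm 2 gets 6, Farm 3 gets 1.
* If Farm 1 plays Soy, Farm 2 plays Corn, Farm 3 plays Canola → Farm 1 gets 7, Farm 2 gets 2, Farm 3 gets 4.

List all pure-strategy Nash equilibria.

(Barley, Barley, Canola)

(Barley, Barley, Wheat): Farm 3 can switch to Canola (5 → 8). Not NE.
(Barley, Barley, Canola): Farm 1 gets 5, best alternative 4; Farm 2 gets 9, best alternative 6; Farm 3 gets 8, best alternative 5. No profitable deviation — NE.
(Barley, Corn, Wheat): Farm 2 can switch to Barley (4 → 5). Not NE.
(Barley, Corn, Canola): Farm 1 can switch to Corn (2 → 9). Not NE.
(Corn, Barley, Wheat): Farm 1 can switch to Barley (0 → 3). Not NE.
(Corn, Barley, Canola): Farm 1 can switch to Barley (1 → 5). Not NE.
(Corn, Corn, Wheat): Farm 1 can switch to Barley (5 → 7). Not NE.
(Corn, Corn, Canola): Farm 2 can switch to Barley (6 → 8). Not NE.
(Soy, Barley, Wheat): Farm 1 can switch to Barley (2 → 3). Not NE.
(The remaining 3 profiles each have a profitable deviation by the same check.)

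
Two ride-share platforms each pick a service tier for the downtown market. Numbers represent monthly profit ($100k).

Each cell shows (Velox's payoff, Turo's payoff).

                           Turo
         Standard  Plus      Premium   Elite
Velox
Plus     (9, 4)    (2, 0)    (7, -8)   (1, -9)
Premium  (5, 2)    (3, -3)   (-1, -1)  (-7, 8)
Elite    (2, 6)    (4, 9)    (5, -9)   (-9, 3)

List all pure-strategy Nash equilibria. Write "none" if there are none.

(Plus, Standard), (Elite, Plus)

For each strategy profile, look for a profitable unilateral deviation.
(Plus, Standard): Velox gets 9, best alternative 5; Turo gets 4, best alternative 0. No profitable deviation — NE.
(Plus, Plus): Velox can switch to Premium (2 → 3). Not NE.
(Plus, Premium): Turo can switch to Standard (-8 → 4). Not NE.
(Plus, Elite): Turo can switch to Standard (-9 → 4). Not NE.
(Premium, Standard): Velox can switch to Plus (5 → 9). Not NE.
(Premium, Plus): Velox can switch to Elite (3 → 4). Not NE.
(Premium, Premium): Velox can switch to Plus (-1 → 7). Not NE.
(Premium, Elite): Velox can switch to Plus (-7 → 1). Not NE.
(Elite, Standard): Velox can switch to Plus (2 → 9). Not NE.
(Elite, Plus): Velox gets 4, best alternative 3; Turo gets 9, best alternative 6. No profitable deviation — NE.
(Elite, Premium): Velox can switch to Plus (5 → 7). Not NE.
(Elite, Elite): Velox can switch to Plus (-9 → 1). Not NE.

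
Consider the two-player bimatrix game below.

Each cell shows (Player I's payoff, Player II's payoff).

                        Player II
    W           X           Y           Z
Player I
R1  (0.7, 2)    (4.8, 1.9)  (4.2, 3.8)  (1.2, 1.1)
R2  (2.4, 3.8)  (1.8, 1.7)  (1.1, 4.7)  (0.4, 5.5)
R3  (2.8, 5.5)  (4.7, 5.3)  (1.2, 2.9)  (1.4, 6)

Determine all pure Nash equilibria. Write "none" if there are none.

For each player, find the best response to each opponent profile; mutual best responses are the pure NE.
Player I against W: payoffs 0.7, 2.4, 2.8 → best response R3.
Player I against X: payoffs 4.8, 1.8, 4.7 → best response R1.
Player I against Y: payoffs 4.2, 1.1, 1.2 → best response R1.
Player I against Z: payoffs 1.2, 0.4, 1.4 → best response R3.
Player II against R1: payoffs 2, 1.9, 3.8, 1.1 → best response Y.
Player II against R2: payoffs 3.8, 1.7, 4.7, 5.5 → best response Z.
Player II against R3: payoffs 5.5, 5.3, 2.9, 6 → best response Z.
Mutual best responses: (R1, Y); (R3, Z).

The pure Nash equilibria are (R1, Y) and (R3, Z).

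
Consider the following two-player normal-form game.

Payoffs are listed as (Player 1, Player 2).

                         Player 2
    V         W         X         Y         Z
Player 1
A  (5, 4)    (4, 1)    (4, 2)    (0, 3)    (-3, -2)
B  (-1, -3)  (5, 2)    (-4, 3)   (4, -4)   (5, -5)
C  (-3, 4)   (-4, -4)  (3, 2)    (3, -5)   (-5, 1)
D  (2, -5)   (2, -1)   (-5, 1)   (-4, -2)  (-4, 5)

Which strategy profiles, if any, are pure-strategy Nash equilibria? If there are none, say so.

(A, V)

Player 1 against V: payoffs 5, -1, -3, 2 → best response A.
Player 1 against W: payoffs 4, 5, -4, 2 → best response B.
Player 1 against X: payoffs 4, -4, 3, -5 → best response A.
Player 1 against Y: payoffs 0, 4, 3, -4 → best response B.
Player 1 against Z: payoffs -3, 5, -5, -4 → best response B.
Player 2 against A: payoffs 4, 1, 2, 3, -2 → best response V.
Player 2 against B: payoffs -3, 2, 3, -4, -5 → best response X.
Player 2 against C: payoffs 4, -4, 2, -5, 1 → best response V.
Player 2 against D: payoffs -5, -1, 1, -2, 5 → best response Z.
Mutual best responses: (A, V).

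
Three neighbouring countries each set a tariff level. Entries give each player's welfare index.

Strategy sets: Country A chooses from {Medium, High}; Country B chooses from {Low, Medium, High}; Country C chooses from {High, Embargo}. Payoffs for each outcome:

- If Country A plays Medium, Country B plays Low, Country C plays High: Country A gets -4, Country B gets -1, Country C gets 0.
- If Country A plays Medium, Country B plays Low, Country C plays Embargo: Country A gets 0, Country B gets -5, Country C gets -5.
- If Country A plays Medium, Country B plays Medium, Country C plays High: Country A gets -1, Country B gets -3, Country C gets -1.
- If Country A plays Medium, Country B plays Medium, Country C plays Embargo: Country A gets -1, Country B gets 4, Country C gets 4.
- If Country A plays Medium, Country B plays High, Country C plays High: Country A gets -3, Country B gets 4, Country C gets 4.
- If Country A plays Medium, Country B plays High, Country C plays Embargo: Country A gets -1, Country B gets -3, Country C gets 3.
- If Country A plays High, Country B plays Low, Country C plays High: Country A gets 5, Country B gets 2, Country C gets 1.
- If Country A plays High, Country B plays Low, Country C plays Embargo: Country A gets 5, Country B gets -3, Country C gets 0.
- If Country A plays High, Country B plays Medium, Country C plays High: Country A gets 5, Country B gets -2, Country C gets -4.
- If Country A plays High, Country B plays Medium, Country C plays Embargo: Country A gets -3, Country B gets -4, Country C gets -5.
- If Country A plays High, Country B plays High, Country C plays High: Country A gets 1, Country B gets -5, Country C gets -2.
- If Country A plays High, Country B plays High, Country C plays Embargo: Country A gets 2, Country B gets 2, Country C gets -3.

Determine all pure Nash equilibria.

Pure-strategy Nash equilibria: (Medium, Medium, Embargo), (High, Low, High)

(Medium, Low, High): Country A can switch to High (-4 → 5). Not NE.
(Medium, Low, Embargo): Country A can switch to High (0 → 5). Not NE.
(Medium, Medium, High): Country A can switch to High (-1 → 5). Not NE.
(Medium, Medium, Embargo): Country A gets -1, best alternative -3; Country B gets 4, best alternative -3; Country C gets 4, best alternative -1. No profitable deviation — NE.
(Medium, High, High): Country A can switch to High (-3 → 1). Not NE.
(Medium, High, Embargo): Country A can switch to High (-1 → 2). Not NE.
(High, Low, High): Country A gets 5, best alternative -4; Country B gets 2, best alternative -2; Country C gets 1, best alternative 0. No profitable deviation — NE.
(High, Low, Embargo): Country B can switch to High (-3 → 2). Not NE.
(High, Medium, High): Country B can switch to Low (-2 → 2). Not NE.
(High, Medium, Embargo): Country A can switch to Medium (-3 → -1). Not NE.
(The remaining 2 profiles each have a profitable deviation by the same check.)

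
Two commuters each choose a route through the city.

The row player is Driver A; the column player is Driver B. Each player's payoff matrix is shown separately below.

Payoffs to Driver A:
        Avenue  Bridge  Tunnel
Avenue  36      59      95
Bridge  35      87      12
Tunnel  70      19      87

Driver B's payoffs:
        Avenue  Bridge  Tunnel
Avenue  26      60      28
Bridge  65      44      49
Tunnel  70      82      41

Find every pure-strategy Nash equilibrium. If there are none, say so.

No pure-strategy Nash equilibrium.

Driver A against Avenue: payoffs 36, 35, 70 → best response Tunnel.
Driver A against Bridge: payoffs 59, 87, 19 → best response Bridge.
Driver A against Tunnel: payoffs 95, 12, 87 → best response Avenue.
Driver B against Avenue: payoffs 26, 60, 28 → best response Bridge.
Driver B against Bridge: payoffs 65, 44, 49 → best response Avenue.
Driver B against Tunnel: payoffs 70, 82, 41 → best response Bridge.
No profile is a mutual best response for all players.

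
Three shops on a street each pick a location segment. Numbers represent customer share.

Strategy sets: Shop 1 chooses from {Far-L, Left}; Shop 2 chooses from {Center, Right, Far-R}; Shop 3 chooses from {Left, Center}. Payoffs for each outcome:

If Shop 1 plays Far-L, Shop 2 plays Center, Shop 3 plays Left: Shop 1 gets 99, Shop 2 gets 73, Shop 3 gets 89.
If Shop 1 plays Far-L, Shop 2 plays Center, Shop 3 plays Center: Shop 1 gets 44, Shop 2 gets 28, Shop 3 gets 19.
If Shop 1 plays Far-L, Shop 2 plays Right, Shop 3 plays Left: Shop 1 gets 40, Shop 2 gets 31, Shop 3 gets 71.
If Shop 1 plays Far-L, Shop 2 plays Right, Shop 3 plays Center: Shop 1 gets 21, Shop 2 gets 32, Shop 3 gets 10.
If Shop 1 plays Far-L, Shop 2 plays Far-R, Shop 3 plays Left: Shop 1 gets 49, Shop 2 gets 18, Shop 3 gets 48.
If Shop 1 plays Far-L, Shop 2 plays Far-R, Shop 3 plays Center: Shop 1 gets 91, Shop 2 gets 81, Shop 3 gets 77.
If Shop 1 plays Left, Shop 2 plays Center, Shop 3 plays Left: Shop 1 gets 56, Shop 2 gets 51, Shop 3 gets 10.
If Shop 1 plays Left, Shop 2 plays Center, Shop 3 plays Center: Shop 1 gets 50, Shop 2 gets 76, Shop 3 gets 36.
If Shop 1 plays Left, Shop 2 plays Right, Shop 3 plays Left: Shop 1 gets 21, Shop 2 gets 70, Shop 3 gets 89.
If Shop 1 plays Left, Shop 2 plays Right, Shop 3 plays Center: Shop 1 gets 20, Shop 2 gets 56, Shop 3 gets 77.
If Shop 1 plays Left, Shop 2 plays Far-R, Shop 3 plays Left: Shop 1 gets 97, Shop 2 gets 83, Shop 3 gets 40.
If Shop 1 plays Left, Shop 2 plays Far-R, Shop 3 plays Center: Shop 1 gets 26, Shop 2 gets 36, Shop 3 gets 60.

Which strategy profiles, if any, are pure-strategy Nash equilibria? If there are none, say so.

Pure-strategy Nash equilibria: (Far-L, Center, Left) and (Far-L, Far-R, Center) and (Left, Center, Center)

For each strategy profile, look for a profitable unilateral deviation.
(Far-L, Center, Left): Shop 1 gets 99, best alternative 56; Shop 2 gets 73, best alternative 31; Shop 3 gets 89, best alternative 19. No profitable deviation — NE.
(Far-L, Center, Center): Shop 1 can switch to Left (44 → 50). Not NE.
(Far-L, Right, Left): Shop 2 can switch to Center (31 → 73). Not NE.
(Far-L, Right, Center): Shop 2 can switch to Far-R (32 → 81). Not NE.
(Far-L, Far-R, Left): Shop 1 can switch to Left (49 → 97). Not NE.
(Far-L, Far-R, Center): Shop 1 gets 91, best alternative 26; Shop 2 gets 81, best alternative 32; Shop 3 gets 77, best alternative 48. No profitable deviation — NE.
(Left, Center, Left): Shop 1 can switch to Far-L (56 → 99). Not NE.
(Left, Center, Center): Shop 1 gets 50, best alternative 44; Shop 2 gets 76, best alternative 56; Shop 3 gets 36, best alternative 10. No profitable deviation — NE.
(Left, Right, Left): Shop 1 can switch to Far-L (21 → 40). Not NE.
(The remaining 3 profiles each have a profitable deviation by the same check.)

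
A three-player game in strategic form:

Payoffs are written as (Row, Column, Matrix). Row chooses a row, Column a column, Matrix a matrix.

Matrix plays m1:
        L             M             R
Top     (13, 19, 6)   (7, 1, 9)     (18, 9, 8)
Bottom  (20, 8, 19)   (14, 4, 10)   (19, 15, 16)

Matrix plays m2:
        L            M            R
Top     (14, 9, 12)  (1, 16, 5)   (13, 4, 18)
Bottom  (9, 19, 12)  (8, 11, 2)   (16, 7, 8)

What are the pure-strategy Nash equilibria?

The unique pure-strategy Nash equilibrium is (Bottom, R, m1).

Row against (L, m1): payoffs 13, 20 → best response Bottom.
Row against (L, m2): payoffs 14, 9 → best response Top.
Row against (M, m1): payoffs 7, 14 → best response Bottom.
Row against (M, m2): payoffs 1, 8 → best response Bottom.
Row against (R, m1): payoffs 18, 19 → best response Bottom.
Row against (R, m2): payoffs 13, 16 → best response Bottom.
Column against (Top, m1): payoffs 19, 1, 9 → best response L.
Column against (Top, m2): payoffs 9, 16, 4 → best response M.
Column against (Bottom, m1): payoffs 8, 4, 15 → best response R.
Column against (Bottom, m2): payoffs 19, 11, 7 → best response L.
Matrix against (Top, L): payoffs 6, 12 → best response m2.
Matrix against (Top, M): payoffs 9, 5 → best response m1.
Matrix against (Top, R): payoffs 8, 18 → best response m2.
Matrix against (Bottom, L): payoffs 19, 12 → best response m1.
Matrix against (Bottom, M): payoffs 10, 2 → best response m1.
Matrix against (Bottom, R): payoffs 16, 8 → best response m1.
Mutual best responses: (Bottom, R, m1).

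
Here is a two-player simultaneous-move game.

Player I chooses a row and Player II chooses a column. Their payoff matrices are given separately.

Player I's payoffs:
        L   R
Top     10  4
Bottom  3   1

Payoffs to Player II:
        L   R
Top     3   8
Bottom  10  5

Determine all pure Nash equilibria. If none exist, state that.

Player I against L: payoffs 10, 3 → best response Top.
Player I against R: payoffs 4, 1 → best response Top.
Player II against Top: payoffs 3, 8 → best response R.
Player II against Bottom: payoffs 10, 5 → best response L.
Mutual best responses: (Top, R).

The unique pure-strategy Nash equilibrium is (Top, R).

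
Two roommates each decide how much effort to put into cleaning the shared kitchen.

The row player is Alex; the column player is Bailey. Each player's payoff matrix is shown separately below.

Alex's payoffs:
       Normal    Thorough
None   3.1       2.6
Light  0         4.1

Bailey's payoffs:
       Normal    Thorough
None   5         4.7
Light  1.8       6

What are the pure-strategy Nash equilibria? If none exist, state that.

Pure-strategy Nash equilibria: (None, Normal) and (Light, Thorough)

Alex against Normal: payoffs 3.1, 0 → best response None.
Alex against Thorough: payoffs 2.6, 4.1 → best response Light.
Bailey against None: payoffs 5, 4.7 → best response Normal.
Bailey against Light: payoffs 1.8, 6 → best response Thorough.
Mutual best responses: (None, Normal); (Light, Thorough).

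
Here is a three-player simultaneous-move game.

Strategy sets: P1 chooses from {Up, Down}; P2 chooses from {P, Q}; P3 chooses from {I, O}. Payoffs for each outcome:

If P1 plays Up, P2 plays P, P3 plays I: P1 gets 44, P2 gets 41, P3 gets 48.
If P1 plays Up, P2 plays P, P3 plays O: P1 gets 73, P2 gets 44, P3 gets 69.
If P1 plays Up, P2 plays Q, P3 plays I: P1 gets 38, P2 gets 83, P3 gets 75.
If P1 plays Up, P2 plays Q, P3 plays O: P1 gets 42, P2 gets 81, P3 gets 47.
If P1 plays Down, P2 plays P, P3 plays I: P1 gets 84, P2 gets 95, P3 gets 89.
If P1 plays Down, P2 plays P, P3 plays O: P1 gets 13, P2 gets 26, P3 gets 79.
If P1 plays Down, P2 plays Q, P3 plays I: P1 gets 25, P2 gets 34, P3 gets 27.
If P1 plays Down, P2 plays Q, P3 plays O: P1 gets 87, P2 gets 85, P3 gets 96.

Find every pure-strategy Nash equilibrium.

(Up, P, I): P1 can switch to Down (44 → 84). Not NE.
(Up, P, O): P2 can switch to Q (44 → 81). Not NE.
(Up, Q, I): P1 gets 38, best alternative 25; P2 gets 83, best alternative 41; P3 gets 75, best alternative 47. No profitable deviation — NE.
(Up, Q, O): P1 can switch to Down (42 → 87). Not NE.
(Down, P, I): P1 gets 84, best alternative 44; P2 gets 95, best alternative 34; P3 gets 89, best alternative 79. No profitable deviation — NE.
(Down, P, O): P1 can switch to Up (13 → 73). Not NE.
(Down, Q, I): P1 can switch to Up (25 → 38). Not NE.
(Down, Q, O): P1 gets 87, best alternative 42; P2 gets 85, best alternative 26; P3 gets 96, best alternative 27. No profitable deviation — NE.

The pure Nash equilibria are (Up, Q, I) and (Down, P, I) and (Down, Q, O).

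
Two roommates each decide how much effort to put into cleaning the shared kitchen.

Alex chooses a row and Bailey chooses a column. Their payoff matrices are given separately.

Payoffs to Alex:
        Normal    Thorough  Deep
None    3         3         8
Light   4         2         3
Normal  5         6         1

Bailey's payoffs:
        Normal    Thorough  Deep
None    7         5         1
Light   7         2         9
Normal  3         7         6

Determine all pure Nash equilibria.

Alex against Normal: payoffs 3, 4, 5 → best response Normal.
Alex against Thorough: payoffs 3, 2, 6 → best response Normal.
Alex against Deep: payoffs 8, 3, 1 → best response None.
Bailey against None: payoffs 7, 5, 1 → best response Normal.
Bailey against Light: payoffs 7, 2, 9 → best response Deep.
Bailey against Normal: payoffs 3, 7, 6 → best response Thorough.
Mutual best responses: (Normal, Thorough).

The unique pure-strategy Nash equilibrium is (Normal, Thorough).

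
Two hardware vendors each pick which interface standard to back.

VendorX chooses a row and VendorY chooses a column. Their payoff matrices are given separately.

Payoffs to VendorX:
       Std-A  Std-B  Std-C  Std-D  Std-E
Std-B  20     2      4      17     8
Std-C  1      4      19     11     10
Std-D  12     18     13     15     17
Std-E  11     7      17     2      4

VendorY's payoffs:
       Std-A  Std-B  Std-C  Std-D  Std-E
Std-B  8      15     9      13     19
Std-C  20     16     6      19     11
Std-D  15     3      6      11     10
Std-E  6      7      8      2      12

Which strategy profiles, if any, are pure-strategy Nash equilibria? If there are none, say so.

VendorX against Std-A: payoffs 20, 1, 12, 11 → best response Std-B.
VendorX against Std-B: payoffs 2, 4, 18, 7 → best response Std-D.
VendorX against Std-C: payoffs 4, 19, 13, 17 → best response Std-C.
VendorX against Std-D: payoffs 17, 11, 15, 2 → best response Std-B.
VendorX against Std-E: payoffs 8, 10, 17, 4 → best response Std-D.
VendorY against Std-B: payoffs 8, 15, 9, 13, 19 → best response Std-E.
VendorY against Std-C: payoffs 20, 16, 6, 19, 11 → best response Std-A.
VendorY against Std-D: payoffs 15, 3, 6, 11, 10 → best response Std-A.
VendorY against Std-E: payoffs 6, 7, 8, 2, 12 → best response Std-E.
No profile is a mutual best response for all players.

This game has no pure Nash equilibrium.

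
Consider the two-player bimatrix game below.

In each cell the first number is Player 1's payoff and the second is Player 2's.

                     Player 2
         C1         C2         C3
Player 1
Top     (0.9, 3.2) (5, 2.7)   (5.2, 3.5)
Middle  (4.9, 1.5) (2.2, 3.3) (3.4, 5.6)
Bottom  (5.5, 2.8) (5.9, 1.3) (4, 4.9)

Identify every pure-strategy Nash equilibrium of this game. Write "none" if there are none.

The unique pure-strategy Nash equilibrium is (Top, C3).

For each player, find the best response to each opponent profile; mutual best responses are the pure NE.
Player 1 against C1: payoffs 0.9, 4.9, 5.5 → best response Bottom.
Player 1 against C2: payoffs 5, 2.2, 5.9 → best response Bottom.
Player 1 against C3: payoffs 5.2, 3.4, 4 → best response Top.
Player 2 against Top: payoffs 3.2, 2.7, 3.5 → best response C3.
Player 2 against Middle: payoffs 1.5, 3.3, 5.6 → best response C3.
Player 2 against Bottom: payoffs 2.8, 1.3, 4.9 → best response C3.
Mutual best responses: (Top, C3).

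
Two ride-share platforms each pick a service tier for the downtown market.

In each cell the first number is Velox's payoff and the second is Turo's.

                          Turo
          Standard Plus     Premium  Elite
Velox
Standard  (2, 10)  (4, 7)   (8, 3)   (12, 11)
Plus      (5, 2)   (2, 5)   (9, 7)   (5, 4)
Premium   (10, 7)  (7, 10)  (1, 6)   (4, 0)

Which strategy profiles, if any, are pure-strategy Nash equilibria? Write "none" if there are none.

Mark each player's best response to every combination of opponents' strategies; a profile where every player is best-responding is a pure Nash equilibrium.
Velox against Standard: payoffs 2, 5, 10 → best response Premium.
Velox against Plus: payoffs 4, 2, 7 → best response Premium.
Velox against Premium: payoffs 8, 9, 1 → best response Plus.
Velox against Elite: payoffs 12, 5, 4 → best response Standard.
Turo against Standard: payoffs 10, 7, 3, 11 → best response Elite.
Turo against Plus: payoffs 2, 5, 7, 4 → best response Premium.
Turo against Premium: payoffs 7, 10, 6, 0 → best response Plus.
Mutual best responses: (Standard, Elite); (Plus, Premium); (Premium, Plus).

The pure Nash equilibria are (Standard, Elite), (Plus, Premium), (Premium, Plus).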